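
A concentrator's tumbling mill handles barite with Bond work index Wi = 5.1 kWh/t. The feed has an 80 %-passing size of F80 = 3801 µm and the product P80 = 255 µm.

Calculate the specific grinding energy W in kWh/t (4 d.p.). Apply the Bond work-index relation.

W = 2.3665 kWh/t

W = 10 Wi / √P80 − 10 Wi / √F80
1/√255 = 0.062622;  1/√3801 = 0.016220
W = 10·5.1·(0.062622 − 0.016220) = 2.3665 kWh/t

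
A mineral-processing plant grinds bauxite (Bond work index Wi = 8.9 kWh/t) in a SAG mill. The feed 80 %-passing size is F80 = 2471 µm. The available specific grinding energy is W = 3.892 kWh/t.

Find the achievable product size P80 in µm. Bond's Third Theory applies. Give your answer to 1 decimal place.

P80 = 245.3 µm

W = 10·Wi·(P80^(-½) − F80^(-½))
P80^-0.5 = F80^-0.5 + W/(10 Wi)
  = 3.8920/(10·8.9) + 1/√2471 = 0.043730 + 0.020117 = 0.063847
P80 = (1/0.063847)² = 15.6624² = 245.31 µm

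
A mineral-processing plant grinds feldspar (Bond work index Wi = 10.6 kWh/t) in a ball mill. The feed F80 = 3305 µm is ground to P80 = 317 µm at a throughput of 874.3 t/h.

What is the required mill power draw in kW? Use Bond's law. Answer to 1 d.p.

P = 3593.1 kW

W_Bond = 10·Wi·(1/√P₈₀ − 1/√F₈₀)
W = 10·10.6·(1/√317 − 1/√3305) = 10·10.6·(0.038771) = 4.1097 kWh/t
P_mill = W·ṁ = 4.1097·874.3 = 3593.1 kW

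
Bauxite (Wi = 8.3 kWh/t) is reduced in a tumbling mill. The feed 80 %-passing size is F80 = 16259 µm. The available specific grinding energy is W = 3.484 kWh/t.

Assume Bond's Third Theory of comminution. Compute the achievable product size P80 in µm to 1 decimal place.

Bond:  W = 10 Wi (1/√P − 1/√F)
⇒ 1/√P80 = W/(10·Wi) + 1/√F80
  = 3.4840/(10·8.3) + 1/√16259 = 0.041976 + 0.007842 = 0.049818
P80 = (1/0.049818)² = 20.0729² = 402.92 µm

P80 = 402.9 µm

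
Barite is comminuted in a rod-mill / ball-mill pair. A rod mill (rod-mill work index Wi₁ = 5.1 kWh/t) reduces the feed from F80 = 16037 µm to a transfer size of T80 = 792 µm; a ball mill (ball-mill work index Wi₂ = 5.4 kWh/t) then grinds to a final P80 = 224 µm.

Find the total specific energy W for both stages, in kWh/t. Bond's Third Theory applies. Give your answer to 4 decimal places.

W = 10·Wi·[P80^(−½) − F80^(−½)]
Stage 1 (16037→792 µm, Wi₁=5.1): W₁ = 10·5.1·(0.035533 − 0.007897) = 1.4095 kWh/t
Stage 2 (792→224 µm, Wi₂=5.4): W₂ = 10·5.4·(0.066815 − 0.035533) = 1.6892 kWh/t
W = W₁ + W₂ = 1.4095 + 1.6892 = 3.0987 kWh/t

W = 3.0987 kWh/t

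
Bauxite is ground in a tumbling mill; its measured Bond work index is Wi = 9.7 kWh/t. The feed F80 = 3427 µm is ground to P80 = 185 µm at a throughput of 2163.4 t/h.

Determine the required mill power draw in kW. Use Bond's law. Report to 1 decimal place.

P = 11843.8 kW

Bond:  W = 10 Wi (1/√P − 1/√F)
W = 10·9.7·(1/√185 − 1/√3427) = 10·9.7·(0.056439) = 5.4746 kWh/t
Power = W × throughput = 5.4746 kWh/t × 2163.4 t/h = 11843.8 kW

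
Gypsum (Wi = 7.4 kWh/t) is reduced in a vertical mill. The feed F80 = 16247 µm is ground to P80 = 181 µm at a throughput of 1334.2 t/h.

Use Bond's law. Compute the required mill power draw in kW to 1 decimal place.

W = 10 Wi / √P80 − 10 Wi / √F80
W = 10·7.4·(1/√181 − 1/√16247) = 10·7.4·(0.066484) = 4.9198 kWh/t
P_mill = W·ṁ = 4.9198·1334.2 = 6564.0 kW

P = 6564.0 kW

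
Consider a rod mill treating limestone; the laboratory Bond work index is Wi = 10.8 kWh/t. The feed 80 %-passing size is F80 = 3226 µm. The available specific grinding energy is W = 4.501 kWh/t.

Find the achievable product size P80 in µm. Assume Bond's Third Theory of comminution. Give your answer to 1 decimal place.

W = 10 Wi (1/√P80 − 1/√F80)  [Bond]
⇒ 1/√P80 = W/(10 Wi) + 1/√F80
  = 4.5010/(10·10.8) + 1/√3226 = 0.041676 + 0.017606 = 0.059282
P80 = (1/0.059282)² = 16.8685² = 284.55 µm

P80 = 284.5 µm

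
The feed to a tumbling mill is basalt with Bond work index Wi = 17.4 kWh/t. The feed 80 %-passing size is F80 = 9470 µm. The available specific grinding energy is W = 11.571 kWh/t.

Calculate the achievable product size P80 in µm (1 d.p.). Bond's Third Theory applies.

W = 10·Wi·[P80^(−½) − F80^(−½)]
⇒ 1/√P80 = W/(10 Wi) + 1/√F80
  = 11.5710/(10·17.4) + 1/√9470 = 0.066500 + 0.010276 = 0.076776
P80 = (1/0.076776)² = 13.0249² = 169.65 µm

P80 = 169.6 µm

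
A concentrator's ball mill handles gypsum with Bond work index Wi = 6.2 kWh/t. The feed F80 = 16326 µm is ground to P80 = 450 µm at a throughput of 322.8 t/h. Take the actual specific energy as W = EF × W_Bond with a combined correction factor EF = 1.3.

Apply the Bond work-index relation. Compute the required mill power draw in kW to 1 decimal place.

W = 10 Wi (P80^-0.5 − F80^-0.5)
W = 10·6.2·(1/√450 − 1/√16326) = 10·6.2·(0.039314) = 2.4375 kWh/t
With EF = 1.3: W = 2.4375·1.3 = 3.1687 kWh/t
Mill draw = 3.1687 × 322.8 = 1022.9 kW

P = 1022.9 kW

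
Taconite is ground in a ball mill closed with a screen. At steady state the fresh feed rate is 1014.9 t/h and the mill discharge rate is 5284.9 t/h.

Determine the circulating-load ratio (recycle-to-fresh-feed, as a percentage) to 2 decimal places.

CL = 420.73 %

Discharge = new feed + return, hence
R = M − F = 5284.9 − 1014.9 = 4270.0 t/h
CL = 100·R/F = 100·4270.0/1014.9 = 420.73 %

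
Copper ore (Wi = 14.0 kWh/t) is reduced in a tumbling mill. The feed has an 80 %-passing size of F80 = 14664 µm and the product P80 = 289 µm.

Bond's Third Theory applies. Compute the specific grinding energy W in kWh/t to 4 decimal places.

W_Bond = 10·Wi·(1/√P₈₀ − 1/√F₈₀)
1/√289 = 0.058824;  1/√14664 = 0.008258
W = 10·14.0·(0.058824 − 0.008258) = 7.0792 kWh/t

W = 7.0792 kWh/t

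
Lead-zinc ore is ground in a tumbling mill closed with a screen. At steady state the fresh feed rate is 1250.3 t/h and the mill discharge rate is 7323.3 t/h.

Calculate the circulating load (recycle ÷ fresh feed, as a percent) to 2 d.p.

M = F + R at steady state, so:
R = M − F = 7323.3 − 1250.3 = 6073.0 t/h
CL = 100·R/F = 100·6073.0/1250.3 = 485.72 %

CL = 485.72 %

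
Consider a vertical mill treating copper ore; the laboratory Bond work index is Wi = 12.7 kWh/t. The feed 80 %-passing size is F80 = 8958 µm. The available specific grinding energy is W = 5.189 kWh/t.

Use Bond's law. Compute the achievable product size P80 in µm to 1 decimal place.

Bond: W = 10·Wi·(1/√P80 − 1/√F80)
⇒ 1/√P80 = W/(10·Wi) + 1/√F80
  = 5.1890/(10·12.7) + 1/√8958 = 0.040858 + 0.010566 = 0.051424
P80 = (1/0.051424)² = 19.4462² = 378.16 µm

P80 = 378.2 µm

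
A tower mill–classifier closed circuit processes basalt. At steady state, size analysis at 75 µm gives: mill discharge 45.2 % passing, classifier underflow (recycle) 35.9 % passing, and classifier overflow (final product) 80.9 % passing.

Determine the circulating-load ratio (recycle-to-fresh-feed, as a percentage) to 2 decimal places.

Classifier node, passing 75 µm:
Fd + Rd = Ru + Fo ⇒ R/F = (o−d)/(d−u)
r = (80.9 − 45.2)/(45.2 − 35.9) = 35.7/9.3 = 3.8387
CL = 100·r = 383.87 %

CL = 383.87 %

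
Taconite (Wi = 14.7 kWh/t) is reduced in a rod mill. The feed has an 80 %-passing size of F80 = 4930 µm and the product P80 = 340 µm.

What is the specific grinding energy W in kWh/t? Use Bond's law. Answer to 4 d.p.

W = 5.8786 kWh/t

W = 10 Wi (P80^-0.5 − F80^-0.5)
1/√340 = 0.054233;  1/√4930 = 0.014242
W = 10·14.7·(0.054233 − 0.014242) = 5.8786 kWh/t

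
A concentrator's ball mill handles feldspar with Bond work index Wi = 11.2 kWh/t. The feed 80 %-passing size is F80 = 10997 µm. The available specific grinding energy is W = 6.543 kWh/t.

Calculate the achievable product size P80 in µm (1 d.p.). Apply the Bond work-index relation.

P80 = 216.5 µm

W = 10 Wi (P80^-0.5 − F80^-0.5)
⇒ 1/√P80 = W/(10·Wi) + 1/√F80
  = 6.5430/(10·11.2) + 1/√10997 = 0.058420 + 0.009536 = 0.067956
P80 = (1/0.067956)² = 14.7155² = 216.55 µm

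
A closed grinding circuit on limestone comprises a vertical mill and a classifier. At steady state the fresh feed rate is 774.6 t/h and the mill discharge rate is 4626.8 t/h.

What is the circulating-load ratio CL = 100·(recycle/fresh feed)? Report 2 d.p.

Steady state: M = F + R.
R = M − F = 4626.8 − 774.6 = 3852.2 t/h
CL = 100·R/F = 100·3852.2/774.6 = 497.31 %

CL = 497.31 %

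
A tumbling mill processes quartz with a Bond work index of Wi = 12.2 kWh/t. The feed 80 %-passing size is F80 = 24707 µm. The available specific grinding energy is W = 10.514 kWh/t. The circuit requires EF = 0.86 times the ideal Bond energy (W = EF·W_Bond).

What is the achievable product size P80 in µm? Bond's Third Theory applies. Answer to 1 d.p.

P80 = 88.0 µm

Bond:  W = 10 Wi (1/√P − 1/√F)
W_Bond = W / EF = 10.514 / 0.86 = 12.2256 kWh/t
⇒ 1/√P80 = W_Bond/(10 Wi) + 1/√F80
  = 12.2256/(10·12.2) + 1/√24707 = 0.100210 + 0.006362 = 0.106572
P80 = (1/0.106572)² = 9.3834² = 88.05 µm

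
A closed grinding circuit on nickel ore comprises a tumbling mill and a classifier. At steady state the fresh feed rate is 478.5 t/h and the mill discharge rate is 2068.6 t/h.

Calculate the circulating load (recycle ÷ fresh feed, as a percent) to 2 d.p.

CL = 332.31 %

M = F + R at steady state, so:
R = M − F = 2068.6 − 478.5 = 1590.1 t/h
CL = 100·R/F = 100·1590.1/478.5 = 332.31 %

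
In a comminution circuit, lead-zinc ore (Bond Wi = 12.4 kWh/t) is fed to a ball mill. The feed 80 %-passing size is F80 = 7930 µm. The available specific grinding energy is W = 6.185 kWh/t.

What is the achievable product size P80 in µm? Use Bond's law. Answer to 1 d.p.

P80 = 267.8 µm

Bond:  W = 10 Wi (1/√P − 1/√F)
⇒ 1/√P80 = W/(10·Wi) + 1/√F80
  = 6.1850/(10·12.4) + 1/√7930 = 0.049879 + 0.011230 = 0.061109
P80 = (1/0.061109)² = 16.3643² = 267.79 µm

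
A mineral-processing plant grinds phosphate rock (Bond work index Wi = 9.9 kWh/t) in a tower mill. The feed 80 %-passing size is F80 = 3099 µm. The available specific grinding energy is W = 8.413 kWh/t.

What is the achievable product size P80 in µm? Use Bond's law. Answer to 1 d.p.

P80 = 94.4 µm

Bond: W = 10·Wi·(1/√P80 − 1/√F80)
1/√P80 = 1/√F80 + W/(10·Wi)
  = 8.4130/(10·9.9) + 1/√3099 = 0.084980 + 0.017963 = 0.102943
P80 = (1/0.102943)² = 9.7141² = 94.36 µm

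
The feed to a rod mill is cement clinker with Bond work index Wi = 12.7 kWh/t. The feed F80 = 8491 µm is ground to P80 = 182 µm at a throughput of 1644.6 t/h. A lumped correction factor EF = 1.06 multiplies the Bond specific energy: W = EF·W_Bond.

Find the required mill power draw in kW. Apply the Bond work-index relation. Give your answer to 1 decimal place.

P = 14008.3 kW

Bond: W = 10·Wi·(1/√P80 − 1/√F80)
W = 10·12.7·(1/√182 − 1/√8491) = 10·12.7·(0.063273) = 8.0356 kWh/t
Corrected W = EF·W_Bond = 1.06·8.0356 = 8.5178 kWh/t
P_mill = W·ṁ = 8.5178·1644.6 = 14008.3 kW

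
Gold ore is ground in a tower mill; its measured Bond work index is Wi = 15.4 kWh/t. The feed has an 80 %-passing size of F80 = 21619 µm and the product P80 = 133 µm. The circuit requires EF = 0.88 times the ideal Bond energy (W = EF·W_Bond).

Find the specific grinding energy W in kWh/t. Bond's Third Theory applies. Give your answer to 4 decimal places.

W = 10·Wi·(P80^(-½) − F80^(-½))
1/√133 = 0.086711;  1/√21619 = 0.006801
W = 10·15.4·(0.086711 − 0.006801) = 12.3061 kWh/t
W_actual = 0.88 × 12.3061 = 10.8294 kWh/t

W = 10.8294 kWh/t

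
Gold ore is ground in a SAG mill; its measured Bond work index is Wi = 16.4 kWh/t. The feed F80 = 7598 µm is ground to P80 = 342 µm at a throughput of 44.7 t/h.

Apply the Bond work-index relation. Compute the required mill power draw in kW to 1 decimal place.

W = 10 Wi / √P80 − 10 Wi / √F80
W = 10·16.4·(1/√342 − 1/√7598) = 10·16.4·(0.042602) = 6.9866 kWh/t
Power = W × throughput = 6.9866 kWh/t × 44.7 t/h = 312.3 kW

P = 312.3 kW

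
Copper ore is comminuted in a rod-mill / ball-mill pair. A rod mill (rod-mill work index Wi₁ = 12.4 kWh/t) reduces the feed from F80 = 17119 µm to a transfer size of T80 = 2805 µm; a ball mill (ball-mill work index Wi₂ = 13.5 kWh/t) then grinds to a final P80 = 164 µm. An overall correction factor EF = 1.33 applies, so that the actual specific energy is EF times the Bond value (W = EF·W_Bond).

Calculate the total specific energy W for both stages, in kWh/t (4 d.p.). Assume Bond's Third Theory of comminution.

W = 12.4838 kWh/t

Bond: W = 10·Wi·(1/√P80 − 1/√F80)
Stage 1 (17119→2805 µm, Wi₁=12.4): W₁ = 10·12.4·(0.018881 − 0.007643) = 1.3936 kWh/t
Stage 2 (2805→164 µm, Wi₂=13.5): W₂ = 10·13.5·(0.078087 − 0.018881) = 7.9927 kWh/t
W = W₁ + W₂ = 1.3936 + 7.9927 = 9.3863 kWh/t
Corrected W = EF·W_Bond = 1.33·9.3863 = 12.4838 kWh/t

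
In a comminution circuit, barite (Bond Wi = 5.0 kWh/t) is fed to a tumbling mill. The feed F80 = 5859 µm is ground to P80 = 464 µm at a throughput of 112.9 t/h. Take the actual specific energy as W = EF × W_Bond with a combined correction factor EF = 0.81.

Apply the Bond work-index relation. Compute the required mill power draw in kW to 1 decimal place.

P = 152.5 kW

W = 10 Wi / √P80 − 10 Wi / √F80
W = 10·5.0·(1/√464 − 1/√5859) = 10·5.0·(0.033359) = 1.6680 kWh/t
Corrected W = EF·W_Bond = 0.81·1.6680 = 1.3511 kWh/t
Power = W × throughput = 1.3511 kWh/t × 112.9 t/h = 152.5 kW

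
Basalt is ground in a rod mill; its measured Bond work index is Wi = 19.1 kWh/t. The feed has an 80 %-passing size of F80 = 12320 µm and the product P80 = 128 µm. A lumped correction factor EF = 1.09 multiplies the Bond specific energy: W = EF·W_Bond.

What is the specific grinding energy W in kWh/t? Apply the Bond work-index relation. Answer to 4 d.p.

W = 10 Wi (P80^-0.5 − F80^-0.5)
1/√128 = 0.088388;  1/√12320 = 0.009009
W = 10·19.1·(0.088388 − 0.009009) = 15.1614 kWh/t
With EF = 1.09: W = 15.1614·1.09 = 16.5259 kWh/t

W = 16.5259 kWh/t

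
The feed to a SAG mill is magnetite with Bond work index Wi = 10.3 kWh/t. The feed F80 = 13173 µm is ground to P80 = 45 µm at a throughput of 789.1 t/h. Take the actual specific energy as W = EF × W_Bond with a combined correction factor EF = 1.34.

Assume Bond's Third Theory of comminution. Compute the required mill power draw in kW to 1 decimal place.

W = 10 Wi / √P80 − 10 Wi / √F80
W = 10·10.3·(1/√45 − 1/√13173) = 10·10.3·(0.140358) = 14.4569 kWh/t
With EF = 1.34: W = 14.4569·1.34 = 19.3723 kWh/t
P_mill = W·ṁ = 19.3723·789.1 = 15286.7 kW

P = 15286.7 kW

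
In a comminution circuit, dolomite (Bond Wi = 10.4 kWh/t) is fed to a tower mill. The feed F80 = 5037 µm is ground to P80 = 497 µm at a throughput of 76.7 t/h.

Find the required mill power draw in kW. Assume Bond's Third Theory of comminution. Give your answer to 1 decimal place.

Bond: W = 10·Wi·(1/√P80 − 1/√F80)
W = 10·10.4·(1/√497 − 1/√5037) = 10·10.4·(0.030766) = 3.1997 kWh/t
Power = W × throughput = 3.1997 kWh/t × 76.7 t/h = 245.4 kW

P = 245.4 kW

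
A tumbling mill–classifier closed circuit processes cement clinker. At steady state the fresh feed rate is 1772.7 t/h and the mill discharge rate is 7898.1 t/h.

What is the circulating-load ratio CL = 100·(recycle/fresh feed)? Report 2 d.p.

CL = 345.54 %

Steady state: M = F + R.
R = M − F = 7898.1 − 1772.7 = 6125.4 t/h
CL = 100·R/F = 100·6125.4/1772.7 = 345.54 %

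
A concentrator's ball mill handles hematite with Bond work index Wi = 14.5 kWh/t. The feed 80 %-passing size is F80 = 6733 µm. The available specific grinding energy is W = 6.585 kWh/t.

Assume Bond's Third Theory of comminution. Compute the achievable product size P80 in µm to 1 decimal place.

Bond:  W = 10 Wi (1/√P − 1/√F)
P80^(−½) = W/(10 Wi) + F80^(−½)
  = 6.5850/(10·14.5) + 1/√6733 = 0.045414 + 0.012187 = 0.057601
P80 = (1/0.057601)² = 17.3609² = 301.40 µm

P80 = 301.4 µm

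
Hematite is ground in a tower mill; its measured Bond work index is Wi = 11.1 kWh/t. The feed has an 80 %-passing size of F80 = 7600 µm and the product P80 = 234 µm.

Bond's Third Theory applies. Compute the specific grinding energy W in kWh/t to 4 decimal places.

W = 10·Wi·(P80^(-½) − F80^(-½))
1/√234 = 0.065372;  1/√7600 = 0.011471
W = 10·11.1·(0.065372 − 0.011471) = 5.9830 kWh/t

W = 5.9830 kWh/t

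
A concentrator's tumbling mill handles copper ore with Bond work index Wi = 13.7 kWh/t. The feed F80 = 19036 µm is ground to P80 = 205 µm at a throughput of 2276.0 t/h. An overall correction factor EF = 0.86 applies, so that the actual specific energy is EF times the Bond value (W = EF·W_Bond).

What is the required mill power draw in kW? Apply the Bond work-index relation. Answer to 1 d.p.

W_Bond = 10·Wi·(1/√P₈₀ − 1/√F₈₀)
W = 10·13.7·(1/√205 − 1/√19036) = 10·13.7·(0.062595) = 8.5755 kWh/t
Corrected W = EF·W_Bond = 0.86·8.5755 = 7.3750 kWh/t
P = W·T = 7.3750·2276.0 = 16785.4 kW

P = 16785.4 kW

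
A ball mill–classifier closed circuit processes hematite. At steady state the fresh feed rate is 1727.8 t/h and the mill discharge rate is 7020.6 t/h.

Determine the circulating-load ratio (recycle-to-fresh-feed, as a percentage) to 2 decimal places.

Steady state: M = F + R.
R = M − F = 7020.6 − 1727.8 = 5292.8 t/h
CL = 100·R/F = 100·5292.8/1727.8 = 306.33 %

CL = 306.33 %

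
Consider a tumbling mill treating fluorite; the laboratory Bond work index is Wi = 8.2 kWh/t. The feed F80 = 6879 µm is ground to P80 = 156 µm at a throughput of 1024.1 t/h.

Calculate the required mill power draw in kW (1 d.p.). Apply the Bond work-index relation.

W = 10 Wi (P80^-0.5 − F80^-0.5)
W = 10·8.2·(1/√156 − 1/√6879) = 10·8.2·(0.068007) = 5.5766 kWh/t
Power = W × throughput = 5.5766 kWh/t × 1024.1 t/h = 5711.0 kW

P = 5711.0 kW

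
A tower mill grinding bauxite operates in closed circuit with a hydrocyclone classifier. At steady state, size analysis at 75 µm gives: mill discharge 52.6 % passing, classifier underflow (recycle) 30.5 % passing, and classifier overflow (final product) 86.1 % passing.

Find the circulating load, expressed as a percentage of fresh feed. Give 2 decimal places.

Let r = R/F. Size balance at 75 µm:
r = (o − d)/(d − u)
r = (86.1 − 52.6)/(52.6 − 30.5) = 33.5/22.1 = 1.5158
CL = 100·r = 151.58 %

CL = 151.58 %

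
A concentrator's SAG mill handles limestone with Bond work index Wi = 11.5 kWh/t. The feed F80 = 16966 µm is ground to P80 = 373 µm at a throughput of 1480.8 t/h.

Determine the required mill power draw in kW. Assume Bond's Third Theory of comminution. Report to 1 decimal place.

P = 7510.0 kW

Bond:  W = 10 Wi (1/√P − 1/√F)
W = 10·11.5·(1/√373 − 1/√16966) = 10·11.5·(0.044101) = 5.0716 kWh/t
P = W·T = 5.0716·1480.8 = 7510.0 kW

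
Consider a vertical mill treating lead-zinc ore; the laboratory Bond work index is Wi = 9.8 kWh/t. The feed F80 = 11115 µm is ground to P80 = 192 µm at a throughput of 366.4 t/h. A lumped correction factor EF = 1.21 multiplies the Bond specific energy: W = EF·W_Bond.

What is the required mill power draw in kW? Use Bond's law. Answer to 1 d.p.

P = 2723.5 kW

W = 10 Wi / √P80 − 10 Wi / √F80
W = 10·9.8·(1/√192 − 1/√11115) = 10·9.8·(0.062684) = 6.1430 kWh/t
Apply correction: 6.1430 × 1.21 = 7.4330 kWh/t
P = W·T = 7.4330·366.4 = 2723.5 kW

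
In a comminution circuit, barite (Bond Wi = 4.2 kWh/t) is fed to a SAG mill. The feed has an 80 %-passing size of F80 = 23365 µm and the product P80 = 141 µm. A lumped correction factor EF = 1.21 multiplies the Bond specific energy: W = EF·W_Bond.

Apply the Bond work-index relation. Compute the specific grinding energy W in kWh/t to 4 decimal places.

W = 3.9473 kWh/t

W = 10·Wi·[P80^(−½) − F80^(−½)]
1/√141 = 0.084215;  1/√23365 = 0.006542
W = 10·4.2·(0.084215 − 0.006542) = 3.2623 kWh/t
Apply correction: 3.2623 × 1.21 = 3.9473 kWh/t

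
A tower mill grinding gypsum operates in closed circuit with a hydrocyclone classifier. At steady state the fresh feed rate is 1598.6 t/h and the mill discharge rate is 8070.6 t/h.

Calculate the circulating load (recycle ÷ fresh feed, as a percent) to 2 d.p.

CL = 404.85 %

Discharge = new feed + return, hence
R = M − F = 8070.6 − 1598.6 = 6472.0 t/h
CL = 100·R/F = 100·6472.0/1598.6 = 404.85 %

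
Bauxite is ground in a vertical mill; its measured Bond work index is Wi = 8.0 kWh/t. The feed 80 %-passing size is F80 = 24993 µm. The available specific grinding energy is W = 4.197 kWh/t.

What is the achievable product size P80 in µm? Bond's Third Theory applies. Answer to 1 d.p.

P80 = 289.4 µm

Bond:  W = 10 Wi (1/√P − 1/√F)
P80^(−½) = W/(10 Wi) + F80^(−½)
  = 4.1970/(10·8.0) + 1/√24993 = 0.052463 + 0.006325 = 0.058788
P80 = (1/0.058788)² = 17.0103² = 289.35 µm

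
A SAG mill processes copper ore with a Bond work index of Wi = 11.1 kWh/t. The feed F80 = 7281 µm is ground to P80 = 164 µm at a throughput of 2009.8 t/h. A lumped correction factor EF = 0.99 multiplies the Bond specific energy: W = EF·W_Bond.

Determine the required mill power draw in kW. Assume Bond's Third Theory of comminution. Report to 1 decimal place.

W_Bond = 10·Wi·(1/√P₈₀ − 1/√F₈₀)
W = 10·11.1·(1/√164 − 1/√7281) = 10·11.1·(0.066368) = 7.3668 kWh/t
Corrected W = EF·W_Bond = 0.99·7.3668 = 7.2931 kWh/t
Mill draw = 7.2931 × 2009.8 = 14657.7 kW

P = 14657.7 kW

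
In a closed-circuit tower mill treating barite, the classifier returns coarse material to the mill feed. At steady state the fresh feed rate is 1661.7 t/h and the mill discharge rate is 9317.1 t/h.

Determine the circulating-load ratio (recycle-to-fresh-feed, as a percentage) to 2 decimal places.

CL = 460.70 %

Mill node: discharge = fresh + recycle.
R = M − F = 9317.1 − 1661.7 = 7655.4 t/h
CL = 100·R/F = 100·7655.4/1661.7 = 460.70 %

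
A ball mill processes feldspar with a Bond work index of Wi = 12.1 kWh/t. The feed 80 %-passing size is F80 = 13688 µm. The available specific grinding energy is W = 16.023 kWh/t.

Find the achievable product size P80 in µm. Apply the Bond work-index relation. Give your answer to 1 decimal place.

P80 = 50.3 µm

Bond:  W = 10 Wi (1/√P − 1/√F)
⇒ 1/√P80 = W/(10·Wi) + 1/√F80
  = 16.0230/(10·12.1) + 1/√13688 = 0.132421 + 0.008547 = 0.140969
P80 = (1/0.140969)² = 7.0938² = 50.32 µm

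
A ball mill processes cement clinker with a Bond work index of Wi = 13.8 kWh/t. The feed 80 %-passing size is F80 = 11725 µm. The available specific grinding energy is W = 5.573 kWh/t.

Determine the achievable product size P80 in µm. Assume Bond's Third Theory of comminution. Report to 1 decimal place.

W = 10 Wi (P80^-0.5 − F80^-0.5)
P80^(−½) = W/(10 Wi) + F80^(−½)
  = 5.5730/(10·13.8) + 1/√11725 = 0.040384 + 0.009235 = 0.049619
P80 = (1/0.049619)² = 20.1535² = 406.16 µm

P80 = 406.2 µm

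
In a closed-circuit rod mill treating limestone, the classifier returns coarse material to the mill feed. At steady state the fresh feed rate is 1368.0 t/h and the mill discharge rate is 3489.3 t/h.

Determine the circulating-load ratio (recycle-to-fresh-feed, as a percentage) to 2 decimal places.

CL = 155.07 %

M = F + R at steady state, so:
R = M − F = 3489.3 − 1368.0 = 2121.3 t/h
CL = 100·R/F = 100·2121.3/1368.0 = 155.07 %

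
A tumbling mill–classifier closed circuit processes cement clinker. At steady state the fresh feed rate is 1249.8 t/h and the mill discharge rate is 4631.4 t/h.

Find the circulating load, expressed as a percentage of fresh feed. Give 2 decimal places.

CL = 270.57 %

Mill node: discharge = fresh + recycle.
R = M − F = 4631.4 − 1249.8 = 3381.6 t/h
CL = 100·R/F = 100·3381.6/1249.8 = 270.57 %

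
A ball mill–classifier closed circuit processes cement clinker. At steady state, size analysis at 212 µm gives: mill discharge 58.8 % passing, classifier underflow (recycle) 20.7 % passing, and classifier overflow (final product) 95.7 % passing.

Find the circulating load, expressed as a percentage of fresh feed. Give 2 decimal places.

CL = 96.85 %

Two-product formula at 212 µm:
(1+r)·d = r·u + o ⇒ r = (o−d)/(d−u)
r = (95.7 − 58.8)/(58.8 − 20.7) = 36.9/38.1 = 0.9685
CL = 100·r = 96.85 %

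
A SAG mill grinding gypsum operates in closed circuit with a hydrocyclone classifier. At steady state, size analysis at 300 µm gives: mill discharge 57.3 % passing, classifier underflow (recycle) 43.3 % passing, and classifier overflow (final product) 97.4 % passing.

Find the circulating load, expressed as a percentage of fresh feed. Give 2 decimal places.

CL = 286.43 %

Classifier node, passing 300 µm:
d + r·d = r·u + o → r(d−u) = o−d
r = (97.4 − 57.3)/(57.3 − 43.3) = 40.1/14.0 = 2.8643
CL = 100·r = 286.43 %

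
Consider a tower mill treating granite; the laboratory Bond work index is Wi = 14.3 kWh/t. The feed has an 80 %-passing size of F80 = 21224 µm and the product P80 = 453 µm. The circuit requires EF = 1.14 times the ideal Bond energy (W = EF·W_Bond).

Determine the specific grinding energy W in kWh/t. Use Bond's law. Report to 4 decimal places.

W_Bond = 10·Wi·(1/√P₈₀ − 1/√F₈₀)
1/√453 = 0.046984;  1/√21224 = 0.006864
W = 10·14.3·(0.046984 − 0.006864) = 5.7372 kWh/t
W_actual = 1.14 × 5.7372 = 6.5404 kWh/t

W = 6.5404 kWh/t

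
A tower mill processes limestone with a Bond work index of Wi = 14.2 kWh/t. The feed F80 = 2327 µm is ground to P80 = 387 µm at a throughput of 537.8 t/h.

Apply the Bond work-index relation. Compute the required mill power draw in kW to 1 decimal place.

P = 2298.9 kW

W = 10·Wi·[P80^(−½) − F80^(−½)]
W = 10·14.2·(1/√387 − 1/√2327) = 10·14.2·(0.030103) = 4.2746 kWh/t
Power = W × throughput = 4.2746 kWh/t × 537.8 t/h = 2298.9 kW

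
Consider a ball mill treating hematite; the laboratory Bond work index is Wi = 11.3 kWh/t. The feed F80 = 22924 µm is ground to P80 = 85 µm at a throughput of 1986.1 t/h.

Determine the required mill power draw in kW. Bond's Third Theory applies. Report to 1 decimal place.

P = 22860.5 kW

Bond:  W = 10 Wi (1/√P − 1/√F)
W = 10·11.3·(1/√85 − 1/√22924) = 10·11.3·(0.101861) = 11.5102 kWh/t
P_mill = W·ṁ = 11.5102·1986.1 = 22860.5 kW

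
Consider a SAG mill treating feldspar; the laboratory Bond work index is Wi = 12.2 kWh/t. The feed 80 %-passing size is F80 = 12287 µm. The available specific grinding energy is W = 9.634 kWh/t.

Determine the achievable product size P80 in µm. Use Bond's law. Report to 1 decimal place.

W = 10 Wi (P80^-0.5 − F80^-0.5)
P80^(−½) = W/(10 Wi) + F80^(−½)
  = 9.6340/(10·12.2) + 1/√12287 = 0.078967 + 0.009021 = 0.087989
P80 = (1/0.087989)² = 11.3651² = 129.17 µm

P80 = 129.2 µm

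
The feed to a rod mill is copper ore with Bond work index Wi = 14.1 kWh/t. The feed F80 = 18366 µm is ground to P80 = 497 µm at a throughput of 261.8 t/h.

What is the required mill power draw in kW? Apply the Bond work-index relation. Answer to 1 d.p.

P = 1383.4 kW

W = 10·Wi·(P80^(-½) − F80^(-½))
W = 10·14.1·(1/√497 − 1/√18366) = 10·14.1·(0.037477) = 5.2843 kWh/t
Power = W × throughput = 5.2843 kWh/t × 261.8 t/h = 1383.4 kW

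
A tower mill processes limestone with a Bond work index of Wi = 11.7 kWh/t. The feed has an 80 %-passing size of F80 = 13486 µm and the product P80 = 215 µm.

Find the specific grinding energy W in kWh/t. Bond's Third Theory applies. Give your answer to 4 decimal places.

W = 6.9718 kWh/t

W = 10 Wi / √P80 − 10 Wi / √F80
1/√215 = 0.068199;  1/√13486 = 0.008611
W = 10·11.7·(0.068199 − 0.008611) = 6.9718 kWh/t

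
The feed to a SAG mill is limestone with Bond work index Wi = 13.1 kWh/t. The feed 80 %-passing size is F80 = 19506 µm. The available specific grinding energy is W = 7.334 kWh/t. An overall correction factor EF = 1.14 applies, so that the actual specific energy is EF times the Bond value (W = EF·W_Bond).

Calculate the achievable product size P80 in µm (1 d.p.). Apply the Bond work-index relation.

W = 10 Wi (P80^-0.5 − F80^-0.5)
W_Bond = W / EF = 7.334 / 1.14 = 6.4333 kWh/t
⇒ 1/√P80 = W_Bond/(10 Wi) + 1/√F80
  = 6.4333/(10·13.1) + 1/√19506 = 0.049109 + 0.007160 = 0.056269
P80 = (1/0.056269)² = 17.7716² = 315.83 µm

P80 = 315.8 µm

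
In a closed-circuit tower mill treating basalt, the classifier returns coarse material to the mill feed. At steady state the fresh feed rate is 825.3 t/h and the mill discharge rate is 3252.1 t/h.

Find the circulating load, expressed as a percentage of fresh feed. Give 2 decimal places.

Steady state: M = F + R.
R = M − F = 3252.1 − 825.3 = 2426.8 t/h
CL = 100·R/F = 100·2426.8/825.3 = 294.05 %

CL = 294.05 %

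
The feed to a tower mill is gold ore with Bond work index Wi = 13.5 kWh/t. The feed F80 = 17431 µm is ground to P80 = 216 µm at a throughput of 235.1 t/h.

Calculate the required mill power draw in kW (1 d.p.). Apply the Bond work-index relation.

P = 1919.1 kW

W_Bond = 10·Wi·(1/√P₈₀ − 1/√F₈₀)
W = 10·13.5·(1/√216 − 1/√17431) = 10·13.5·(0.060467) = 8.1631 kWh/t
Power = W × throughput = 8.1631 kWh/t × 235.1 t/h = 1919.1 kW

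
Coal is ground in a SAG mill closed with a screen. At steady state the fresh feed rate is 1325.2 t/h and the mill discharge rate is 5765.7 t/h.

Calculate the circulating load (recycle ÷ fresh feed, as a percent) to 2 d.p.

CL = 335.08 %

Steady state: M = F + R.
R = M − F = 5765.7 − 1325.2 = 4440.5 t/h
CL = 100·R/F = 100·4440.5/1325.2 = 335.08 %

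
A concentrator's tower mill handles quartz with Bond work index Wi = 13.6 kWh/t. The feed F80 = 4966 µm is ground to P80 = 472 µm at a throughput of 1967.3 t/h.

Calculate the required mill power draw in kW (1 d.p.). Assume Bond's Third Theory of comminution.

W_Bond = 10·Wi·(1/√P₈₀ − 1/√F₈₀)
W = 10·13.6·(1/√472 − 1/√4966) = 10·13.6·(0.031838) = 4.3300 kWh/t
Power = W × throughput = 4.3300 kWh/t × 1967.3 t/h = 8518.4 kW

P = 8518.4 kW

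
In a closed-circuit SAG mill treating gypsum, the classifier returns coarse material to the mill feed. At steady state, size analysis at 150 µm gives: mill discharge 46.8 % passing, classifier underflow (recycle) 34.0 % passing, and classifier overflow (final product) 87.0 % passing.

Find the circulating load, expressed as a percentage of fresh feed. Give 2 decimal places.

CL = 314.06 %

Two-product formula at 150 µm:
Fd + Rd = Ru + Fo ⇒ R/F = (o−d)/(d−u)
r = (87.0 − 46.8)/(46.8 − 34.0) = 40.2/12.8 = 3.1406
CL = 100·r = 314.06 %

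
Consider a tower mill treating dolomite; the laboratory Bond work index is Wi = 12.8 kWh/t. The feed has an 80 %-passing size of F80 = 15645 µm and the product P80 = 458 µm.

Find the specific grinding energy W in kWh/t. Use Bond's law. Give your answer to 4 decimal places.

W = 10 Wi (P80^-0.5 − F80^-0.5)
1/√458 = 0.046727;  1/√15645 = 0.007995
W = 10·12.8·(0.046727 − 0.007995) = 4.9577 kWh/t

W = 4.9577 kWh/t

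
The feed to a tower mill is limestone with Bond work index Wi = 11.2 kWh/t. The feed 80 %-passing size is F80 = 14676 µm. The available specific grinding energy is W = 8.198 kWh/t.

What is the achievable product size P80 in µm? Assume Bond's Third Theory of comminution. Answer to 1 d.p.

P80 = 150.7 µm

W = 10·Wi·[P80^(−½) − F80^(−½)]
P80^-0.5 = F80^-0.5 + W/(10 Wi)
  = 8.1980/(10·11.2) + 1/√14676 = 0.073196 + 0.008255 = 0.081451
P80 = (1/0.081451)² = 12.2773² = 150.73 µm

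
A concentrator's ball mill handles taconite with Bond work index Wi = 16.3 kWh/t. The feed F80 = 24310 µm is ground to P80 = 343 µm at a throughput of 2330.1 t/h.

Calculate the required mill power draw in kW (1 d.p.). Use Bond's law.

Bond: W = 10·Wi·(1/√P80 − 1/√F80)
W = 10·16.3·(1/√343 − 1/√24310) = 10·16.3·(0.047581) = 7.7557 kWh/t
Mill draw = 7.7557 × 2330.1 = 18071.7 kW

P = 18071.7 kW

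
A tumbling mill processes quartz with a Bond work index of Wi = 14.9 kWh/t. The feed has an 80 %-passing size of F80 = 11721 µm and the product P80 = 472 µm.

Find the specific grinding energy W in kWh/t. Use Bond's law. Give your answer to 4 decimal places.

W = 5.4820 kWh/t

Bond:  W = 10 Wi (1/√P − 1/√F)
1/√472 = 0.046029;  1/√11721 = 0.009237
W = 10·14.9·(0.046029 − 0.009237) = 5.4820 kWh/t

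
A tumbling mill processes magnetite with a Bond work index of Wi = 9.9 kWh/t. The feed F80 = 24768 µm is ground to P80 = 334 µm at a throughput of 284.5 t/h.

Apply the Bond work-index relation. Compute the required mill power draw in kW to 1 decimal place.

P = 1362.2 kW

W_Bond = 10·Wi·(1/√P₈₀ − 1/√F₈₀)
W = 10·9.9·(1/√334 − 1/√24768) = 10·9.9·(0.048363) = 4.7880 kWh/t
P = W·T = 4.7880·284.5 = 1362.2 kW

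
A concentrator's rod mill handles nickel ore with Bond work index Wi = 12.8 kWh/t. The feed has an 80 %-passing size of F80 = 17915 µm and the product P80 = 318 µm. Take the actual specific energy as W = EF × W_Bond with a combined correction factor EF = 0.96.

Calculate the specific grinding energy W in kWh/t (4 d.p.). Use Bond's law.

W = 10·Wi·[P80^(−½) − F80^(−½)]
1/√318 = 0.056077;  1/√17915 = 0.007471
W = 10·12.8·(0.056077 − 0.007471) = 6.2216 kWh/t
With EF = 0.96: W = 6.2216·0.96 = 5.9727 kWh/t

W = 5.9727 kWh/t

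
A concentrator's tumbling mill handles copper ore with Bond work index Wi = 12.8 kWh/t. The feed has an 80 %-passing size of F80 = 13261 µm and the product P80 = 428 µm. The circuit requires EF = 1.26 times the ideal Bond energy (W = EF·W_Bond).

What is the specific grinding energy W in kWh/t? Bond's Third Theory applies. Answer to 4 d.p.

W = 6.3952 kWh/t

W = 10 Wi / √P80 − 10 Wi / √F80
1/√428 = 0.048337;  1/√13261 = 0.008684
W = 10·12.8·(0.048337 − 0.008684) = 5.0756 kWh/t
W_actual = 1.26 × 5.0756 = 6.3952 kWh/t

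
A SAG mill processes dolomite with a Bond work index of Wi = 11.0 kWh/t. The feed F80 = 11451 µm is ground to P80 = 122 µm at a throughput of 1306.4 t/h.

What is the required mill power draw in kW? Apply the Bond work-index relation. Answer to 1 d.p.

Bond:  W = 10 Wi (1/√P − 1/√F)
W = 10·11.0·(1/√122 − 1/√11451) = 10·11.0·(0.081191) = 8.9310 kWh/t
Power = W × throughput = 8.9310 kWh/t × 1306.4 t/h = 11667.4 kW

P = 11667.4 kW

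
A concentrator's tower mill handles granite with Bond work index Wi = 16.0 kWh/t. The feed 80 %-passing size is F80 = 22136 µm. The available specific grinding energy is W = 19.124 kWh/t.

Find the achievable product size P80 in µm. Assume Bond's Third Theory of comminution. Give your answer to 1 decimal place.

P80 = 62.7 µm

W = 10 Wi / √P80 − 10 Wi / √F80
⇒ 1/√P80 = W/(10 Wi) + 1/√F80
  = 19.1240/(10·16.0) + 1/√22136 = 0.119525 + 0.006721 = 0.126246
P80 = (1/0.126246)² = 7.9210² = 62.74 µm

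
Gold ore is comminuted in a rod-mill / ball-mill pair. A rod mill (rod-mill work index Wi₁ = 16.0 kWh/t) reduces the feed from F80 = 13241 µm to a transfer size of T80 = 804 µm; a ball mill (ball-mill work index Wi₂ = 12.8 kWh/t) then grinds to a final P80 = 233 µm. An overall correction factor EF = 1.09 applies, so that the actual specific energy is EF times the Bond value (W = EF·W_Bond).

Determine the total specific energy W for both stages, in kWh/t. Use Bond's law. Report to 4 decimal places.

W = 8.8548 kWh/t

Bond:  W = 10 Wi (1/√P − 1/√F)
Stage 1 (13241→804 µm, Wi₁=16.0): W₁ = 10·16.0·(0.035267 − 0.008690) = 4.2523 kWh/t
Stage 2 (804→233 µm, Wi₂=12.8): W₂ = 10·12.8·(0.065512 − 0.035267) = 3.8713 kWh/t
W = W₁ + W₂ = 4.2523 + 3.8713 = 8.1236 kWh/t
W_actual = 1.09 × 8.1236 = 8.8548 kWh/t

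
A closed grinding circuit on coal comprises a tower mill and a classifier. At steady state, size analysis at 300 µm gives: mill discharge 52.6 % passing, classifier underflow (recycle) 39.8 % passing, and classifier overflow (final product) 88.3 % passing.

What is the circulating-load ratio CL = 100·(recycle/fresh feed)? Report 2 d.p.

Balance %-passing 300 µm (r = R/F):
Fd + Rd = Ru + Fo ⇒ R/F = (o−d)/(d−u)
r = (88.3 − 52.6)/(52.6 − 39.8) = 35.7/12.8 = 2.7891
CL = 100·r = 278.91 %

CL = 278.91 %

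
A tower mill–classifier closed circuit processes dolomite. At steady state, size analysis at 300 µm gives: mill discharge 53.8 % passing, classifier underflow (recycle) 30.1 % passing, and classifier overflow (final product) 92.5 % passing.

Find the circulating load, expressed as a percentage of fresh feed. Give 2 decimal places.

Balance %-passing 300 µm (r = R/F):
(1+r)·d = r·u + o ⇒ r = (o−d)/(d−u)
r = (92.5 − 53.8)/(53.8 − 30.1) = 38.7/23.7 = 1.6329
CL = 100·r = 163.29 %

CL = 163.29 %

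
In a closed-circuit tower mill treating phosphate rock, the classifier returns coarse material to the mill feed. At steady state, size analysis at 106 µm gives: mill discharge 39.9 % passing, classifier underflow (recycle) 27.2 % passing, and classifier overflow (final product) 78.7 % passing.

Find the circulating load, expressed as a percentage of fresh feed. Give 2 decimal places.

CL = 305.51 %

Classifier node, passing 106 µm:
(1+r)d = ru + o → r = (o−d)/(d−u)
r = (78.7 − 39.9)/(39.9 − 27.2) = 38.8/12.7 = 3.0551
CL = 100·r = 305.51 %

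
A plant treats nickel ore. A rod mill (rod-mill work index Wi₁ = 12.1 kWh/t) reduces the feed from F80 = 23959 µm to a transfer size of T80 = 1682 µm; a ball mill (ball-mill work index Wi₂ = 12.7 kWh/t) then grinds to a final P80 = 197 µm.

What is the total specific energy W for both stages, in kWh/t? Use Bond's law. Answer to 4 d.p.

W = 8.1204 kWh/t

W = 10 Wi (P80^-0.5 − F80^-0.5)
Stage 1 (23959→1682 µm, Wi₁=12.1): W₁ = 10·12.1·(0.024383 − 0.006460) = 2.1686 kWh/t
Stage 2 (1682→197 µm, Wi₂=12.7): W₂ = 10·12.7·(0.071247 − 0.024383) = 5.9517 kWh/t
W = W₁ + W₂ = 2.1686 + 5.9517 = 8.1204 kWh/t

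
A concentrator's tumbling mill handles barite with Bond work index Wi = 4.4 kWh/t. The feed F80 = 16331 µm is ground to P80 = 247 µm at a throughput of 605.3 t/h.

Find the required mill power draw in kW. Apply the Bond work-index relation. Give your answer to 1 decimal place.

W = 10·Wi·[P80^(−½) − F80^(−½)]
W = 10·4.4·(1/√247 − 1/√16331) = 10·4.4·(0.055803) = 2.4553 kWh/t
P_mill = W·ṁ = 2.4553·605.3 = 1486.2 kW

P = 1486.2 kW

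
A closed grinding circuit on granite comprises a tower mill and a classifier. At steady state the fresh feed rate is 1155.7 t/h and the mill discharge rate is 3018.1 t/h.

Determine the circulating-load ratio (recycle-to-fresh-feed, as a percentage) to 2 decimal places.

CL = 161.15 %

Steady state: M = F + R.
R = M − F = 3018.1 − 1155.7 = 1862.4 t/h
CL = 100·R/F = 100·1862.4/1155.7 = 161.15 %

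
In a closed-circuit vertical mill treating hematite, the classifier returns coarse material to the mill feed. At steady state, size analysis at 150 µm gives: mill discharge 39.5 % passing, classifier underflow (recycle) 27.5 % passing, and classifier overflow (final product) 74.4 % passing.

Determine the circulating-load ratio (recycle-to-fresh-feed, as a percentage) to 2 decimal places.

CL = 290.83 %

Two-product formula at 150 µm:
Fd + Rd = Ru + Fo ⇒ R/F = (o−d)/(d−u)
r = (74.4 − 39.5)/(39.5 − 27.5) = 34.9/12.0 = 2.9083
CL = 100·r = 290.83 %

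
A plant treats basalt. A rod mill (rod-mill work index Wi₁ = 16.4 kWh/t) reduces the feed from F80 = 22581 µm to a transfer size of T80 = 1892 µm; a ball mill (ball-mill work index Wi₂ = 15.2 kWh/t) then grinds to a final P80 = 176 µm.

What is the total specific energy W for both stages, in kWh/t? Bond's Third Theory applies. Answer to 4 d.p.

W = 10.6419 kWh/t

W = 10·Wi·[P80^(−½) − F80^(−½)]
Stage 1 (22581→1892 µm, Wi₁=16.4): W₁ = 10·16.4·(0.022990 − 0.006655) = 2.6790 kWh/t
Stage 2 (1892→176 µm, Wi₂=15.2): W₂ = 10·15.2·(0.075378 − 0.022990) = 7.9629 kWh/t
W = W₁ + W₂ = 2.6790 + 7.9629 = 10.6419 kWh/t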